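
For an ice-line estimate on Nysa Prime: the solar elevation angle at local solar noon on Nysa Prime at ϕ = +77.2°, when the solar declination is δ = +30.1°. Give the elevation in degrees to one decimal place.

42.9°

At local noon the hour angle is zero, so the zenith angle equals |ϕ − δ| = |+77.2° − (+30.100°)| = 47.100°.
Elevation = 90° − 47.100° = 42.9°.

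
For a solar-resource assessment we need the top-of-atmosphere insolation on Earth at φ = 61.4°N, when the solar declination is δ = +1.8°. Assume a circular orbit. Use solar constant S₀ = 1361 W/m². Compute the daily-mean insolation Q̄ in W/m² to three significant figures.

cos H₀ = −tan(+61.4°) tan(+1.800°) = -0.0576, H₀ = 1.6285 rad.
Bracket: H₀ sin φ sin δ + cos φ cos δ sin H₀ = 1.6285×0.87798×0.03141 + 0.47869×0.99951×0.99834 = 0.044910 + 0.477661 = 0.522571.
Q̄ = (S₀/π) × [bracket] = (1361/π) × 0.522571 = 226.4 W/m².

Q̄ ≈ 226 W/m²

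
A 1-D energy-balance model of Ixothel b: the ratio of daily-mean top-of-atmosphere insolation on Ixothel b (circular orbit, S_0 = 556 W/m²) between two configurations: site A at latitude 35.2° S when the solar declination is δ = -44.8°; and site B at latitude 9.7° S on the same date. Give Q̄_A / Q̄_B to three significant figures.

— Configuration A (ϕ=-35.2°):
cos h₀ = −tan(-35.2°) tan(-44.800°) = -0.7005, h₀ = 2.3469 rad.
Bracket: h₀ sin ϕ sin δ + cos ϕ cos δ sin h₀ = 2.3469×-0.57643×-0.70463 + 0.81714×0.70957×0.71364 = 0.953240 + 0.413781 = 1.367021.
Q̄ = (S_0/π) × [bracket] = (556/π) × 1.367021 = 241.94 W/m².
— Configuration B (ϕ=-9.7°):
cos h₀ = −tan(-9.7°) tan(-44.800°) = -0.1697, h₀ = 1.7414 rad.
Bracket: h₀ sin ϕ sin δ + cos ϕ cos δ sin h₀ = 1.7414×-0.16849×-0.70463 + 0.98570×0.70957×0.98549 = 0.206744 + 0.689275 = 0.896019.
Q̄ = (S_0/π) × [bracket] = (556/π) × 0.896019 = 158.58 W/m².
Ratio Q̄_A / Q̄_B = 241.94 / 158.58 = 1.526.

Q̄_A / Q̄_B ≈ 1.53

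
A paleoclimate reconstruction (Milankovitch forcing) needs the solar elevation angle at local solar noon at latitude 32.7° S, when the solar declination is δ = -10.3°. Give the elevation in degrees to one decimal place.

At local noon the hour angle is zero, so the zenith angle equals |ϕ − δ| = |-32.7° − (-10.300°)| = 22.400°.
Elevation = 90° − 22.400° = 67.6°.

67.6°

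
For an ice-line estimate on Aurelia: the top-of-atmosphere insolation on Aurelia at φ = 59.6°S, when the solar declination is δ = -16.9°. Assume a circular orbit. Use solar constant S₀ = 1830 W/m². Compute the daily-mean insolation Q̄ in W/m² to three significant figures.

cos H₀ = −tan(-59.6°) tan(-16.900°) = -0.5179, H₀ = 2.1151 rad.
Bracket: H₀ sin φ sin δ + cos φ cos δ sin H₀ = 2.1151×-0.86251×-0.29070 + 0.50603×0.95681×0.85547 = 0.530323 + 0.414197 = 0.944520.
Q̄ = (S₀/π) × [bracket] = (1830/π) × 0.944520 = 550.2 W/m².

Q̄ ≈ 550 W/m²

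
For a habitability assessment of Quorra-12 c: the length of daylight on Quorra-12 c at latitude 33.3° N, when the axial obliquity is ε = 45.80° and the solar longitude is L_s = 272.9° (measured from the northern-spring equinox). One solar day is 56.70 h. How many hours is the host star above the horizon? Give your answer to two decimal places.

Solar declination: sin δ = sin ε · sin L_s = sin 45.80° × sin 272.9° = -0.71599, so δ = -45.725°.
cos h₀ = −tan ϕ · tan δ = −tan(+33.3°) × tan(-45.725°) = 0.6737, so h₀ = 0.8316 rad = 47.65°.
Daylight = 2h₀/(2π) × 56.70 h = (0.8316/π) × 56.70 = 15.01 h.

15.01 h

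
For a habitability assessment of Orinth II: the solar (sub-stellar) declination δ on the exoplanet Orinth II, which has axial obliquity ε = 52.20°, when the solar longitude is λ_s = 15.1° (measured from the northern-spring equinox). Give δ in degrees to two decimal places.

sin δ = sin ε · sin λ_s = sin 52.20° × sin 15.1° = 0.205839.
δ = arcsin(0.205839) = +11.88°.

δ = +11.88°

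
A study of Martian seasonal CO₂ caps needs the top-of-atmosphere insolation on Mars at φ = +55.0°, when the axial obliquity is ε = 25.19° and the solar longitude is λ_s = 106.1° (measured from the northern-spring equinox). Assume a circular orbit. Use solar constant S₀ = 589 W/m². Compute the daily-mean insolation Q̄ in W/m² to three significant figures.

Q̄ ≈ 218 W/m²

Solar declination: sin δ = sin ε · sin λ_s = sin 25.19° × sin 106.1° = 0.40893, so δ = +24.138°.
cos H₀ = −tan(+55.0°) tan(+24.138°) = -0.6400, H₀ = 2.2652 rad.
Bracket: H₀ sin φ sin δ + cos φ cos δ sin H₀ = 2.2652×0.81915×0.40893 + 0.57358×0.91257×0.76840 = 0.758785 + 0.402205 = 1.160990.
Q̄ = (S₀/π) × [bracket] = (589/π) × 1.160990 = 217.7 W/m².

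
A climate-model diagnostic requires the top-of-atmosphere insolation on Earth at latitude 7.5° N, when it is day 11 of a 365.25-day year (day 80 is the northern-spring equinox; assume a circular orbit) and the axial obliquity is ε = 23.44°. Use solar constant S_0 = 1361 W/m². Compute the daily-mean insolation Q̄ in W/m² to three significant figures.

Solar longitude: L_s = 360° × (11 − 80)/365.25 = -68.008°, i.e. -68.008° + 360° = 291.992°.
sin δ = sin 23.44° × sin 291.992° = -0.36884, so δ = -21.644°.
cos h₀ = −tan(+7.5°) tan(-21.644°) = 0.0522, h₀ = 1.5185 rad.
Bracket: h₀ sin ϕ sin δ + cos ϕ cos δ sin h₀ = 1.5185×0.13053×-0.36884 + 0.99144×0.92949×0.99863 = -0.073108 + 0.920271 = 0.847163.
Q̄ = (S_0/π) × [bracket] = (1361/π) × 0.847163 = 367.0 W/m².

Q̄ ≈ 367 W/m²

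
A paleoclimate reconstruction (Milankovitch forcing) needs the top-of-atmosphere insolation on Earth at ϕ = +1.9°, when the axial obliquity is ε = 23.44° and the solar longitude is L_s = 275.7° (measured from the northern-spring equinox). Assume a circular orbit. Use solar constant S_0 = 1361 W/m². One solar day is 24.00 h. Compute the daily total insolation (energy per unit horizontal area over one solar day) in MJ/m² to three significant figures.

Solar declination: sin δ = sin ε · sin L_s = sin 23.44° × sin 275.7° = -0.39582, so δ = -23.317°.
cos h₀ = −tan(+1.9°) tan(-23.317°) = 0.0143, h₀ = 1.5565 rad.
Bracket: h₀ sin ϕ sin δ + cos ϕ cos δ sin h₀ = 1.5565×0.03316×-0.39582 + 0.99945×0.91833×0.99990 = -0.020430 + 0.917733 = 0.897303.
Q̄ = (S_0/π) × [bracket] = (1361/π) × 0.897303 = 388.73 W/m².
Daily total = Q̄ × 24.00 h × 3600 s/h = 388.73 × 24.00 × 3600 / 10⁶ = 33.59 MJ/m².

33.6 MJ/m²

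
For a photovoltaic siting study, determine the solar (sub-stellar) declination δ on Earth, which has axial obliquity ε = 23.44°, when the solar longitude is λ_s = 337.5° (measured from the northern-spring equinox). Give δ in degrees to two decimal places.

δ = -8.76°

sin δ = sin ε · sin λ_s = sin 23.44° × sin 337.5° = -0.152227.
δ = arcsin(-0.152227) = -8.76°.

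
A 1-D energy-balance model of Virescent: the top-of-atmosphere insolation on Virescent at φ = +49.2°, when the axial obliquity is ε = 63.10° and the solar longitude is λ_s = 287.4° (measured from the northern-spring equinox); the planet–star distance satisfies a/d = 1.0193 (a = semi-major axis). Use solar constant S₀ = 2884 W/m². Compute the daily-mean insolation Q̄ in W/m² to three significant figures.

Q̄ ≈ 0.00 W/m²

Solar declination: sin δ = sin ε · sin λ_s = sin 63.10° × sin 287.4° = -0.85099, so δ = -58.319°.
cos H₀ = −tan(+49.2°) tan(-58.319°) = 1.8772 ≥ 1 ⇒ polar night, H₀ = 0 and Q̄ = 0.
Inverse-square distance factor (a/d)² = 1.0193² = 1.038972.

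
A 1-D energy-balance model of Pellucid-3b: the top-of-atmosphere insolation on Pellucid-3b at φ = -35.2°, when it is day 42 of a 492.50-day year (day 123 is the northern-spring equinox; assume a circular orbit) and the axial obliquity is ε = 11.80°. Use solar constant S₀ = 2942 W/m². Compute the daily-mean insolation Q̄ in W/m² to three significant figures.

Q̄ ≈ 908 W/m²

Solar longitude: λ_s = 360° × (42 − 123)/492.50 = -59.208°, i.e. -59.208° + 360° = 300.792°.
sin δ = sin 11.80° × sin 300.792° = -0.17567, so δ = -10.118°.
cos H₀ = −tan(-35.2°) tan(-10.118°) = -0.1259, H₀ = 1.6970 rad.
Bracket: H₀ sin φ sin δ + cos φ cos δ sin H₀ = 1.6970×-0.57643×-0.17567 + 0.81714×0.98445×0.99205 = 0.171841 + 0.798038 = 0.969879.
Q̄ = (S₀/π) × [bracket] = (2942/π) × 0.969879 = 908.3 W/m².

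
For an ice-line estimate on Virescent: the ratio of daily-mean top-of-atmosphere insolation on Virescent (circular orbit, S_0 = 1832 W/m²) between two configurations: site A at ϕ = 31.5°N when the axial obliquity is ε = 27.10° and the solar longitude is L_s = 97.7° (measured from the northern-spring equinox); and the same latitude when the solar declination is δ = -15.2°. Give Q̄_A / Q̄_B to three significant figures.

— Configuration A (ϕ=+31.5°):
Solar declination: sin δ = sin ε · sin L_s = sin 27.10° × sin 97.7° = 0.45144, so δ = +26.836°.
cos h₀ = −tan(+31.5°) tan(+26.836°) = -0.3100, h₀ = 1.8860 rad.
Bracket: h₀ sin ϕ sin δ + cos ϕ cos δ sin h₀ = 1.8860×0.52250×0.45144 + 0.85264×0.89230×0.95073 = 0.444865 + 0.723326 = 1.168191.
Q̄ = (S_0/π) × [bracket] = (1832/π) × 1.168191 = 681.22 W/m².
— Configuration B (ϕ=+31.5°):
cos h₀ = −tan(+31.5°) tan(-15.200°) = 0.1665, h₀ = 1.4035 rad.
Bracket: h₀ sin ϕ sin δ + cos ϕ cos δ sin h₀ = 1.4035×0.52250×-0.26219 + 0.85264×0.96502×0.98604 = -0.192271 + 0.811328 = 0.619057.
Q̄ = (S_0/π) × [bracket] = (1832/π) × 0.619057 = 361.00 W/m².
Ratio Q̄_A / Q̄_B = 681.22 / 361.00 = 1.887.

Q̄_A / Q̄_B ≈ 1.89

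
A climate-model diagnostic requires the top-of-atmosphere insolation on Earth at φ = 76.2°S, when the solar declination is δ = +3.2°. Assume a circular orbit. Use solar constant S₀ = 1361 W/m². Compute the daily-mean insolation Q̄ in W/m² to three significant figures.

Q̄ ≈ 69.0 W/m²

cos H₀ = −tan(-76.2°) tan(+3.200°) = 0.2276, H₀ = 1.3412 rad.
Bracket: H₀ sin φ sin δ + cos φ cos δ sin H₀ = 1.3412×-0.97113×0.05582 + 0.23853×0.99844×0.97375 = -0.072704 + 0.231906 = 0.159202.
Q̄ = (S₀/π) × [bracket] = (1361/π) × 0.159202 = 68.97 W/m².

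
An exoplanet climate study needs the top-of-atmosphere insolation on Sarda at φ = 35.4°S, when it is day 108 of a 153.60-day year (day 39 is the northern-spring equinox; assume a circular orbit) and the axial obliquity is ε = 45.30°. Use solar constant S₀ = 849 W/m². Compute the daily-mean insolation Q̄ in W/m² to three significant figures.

Solar longitude: λ_s = 360° × (108 − 39)/153.60 = 161.719°.
sin δ = sin 45.30° × sin 161.719° = 0.22296, so δ = +12.883°.
cos H₀ = −tan(-35.4°) tan(+12.883°) = 0.1625, H₀ = 1.4075 rad.
Bracket: H₀ sin φ sin δ + cos φ cos δ sin H₀ = 1.4075×-0.57928×0.22296 + 0.81513×0.97483×0.98670 = -0.181787 + 0.784045 = 0.602258.
Q̄ = (S₀/π) × [bracket] = (849/π) × 0.602258 = 162.8 W/m².

Q̄ ≈ 163 W/m²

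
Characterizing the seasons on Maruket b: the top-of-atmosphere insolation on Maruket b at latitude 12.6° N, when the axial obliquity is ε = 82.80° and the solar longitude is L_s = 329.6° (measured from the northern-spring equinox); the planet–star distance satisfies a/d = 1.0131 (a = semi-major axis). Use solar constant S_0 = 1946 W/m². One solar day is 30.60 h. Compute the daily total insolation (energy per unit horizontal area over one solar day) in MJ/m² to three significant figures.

47.6 MJ/m²

Solar declination: sin δ = sin ε · sin L_s = sin 82.80° × sin 329.6° = -0.50204, so δ = -30.135°.
cos h₀ = −tan(+12.6°) tan(-30.135°) = 0.1298, h₀ = 1.4407 rad.
Bracket: h₀ sin ϕ sin δ + cos ϕ cos δ sin h₀ = 1.4407×0.21814×-0.50204 + 0.97592×0.86484×0.99155 = -0.157778 + 0.836883 = 0.679105.
Inverse-square distance factor (a/d)² = 1.0131² = 1.026372.
Q̄ = (S_0/π) × 1.026372 × [bracket] = (1946/π) × 1.026372 × 0.679105 = 431.75 W/m².
Daily total = Q̄ × 30.60 h × 3600 s/h = 431.75 × 30.60 × 3600 / 10⁶ = 47.56 MJ/m².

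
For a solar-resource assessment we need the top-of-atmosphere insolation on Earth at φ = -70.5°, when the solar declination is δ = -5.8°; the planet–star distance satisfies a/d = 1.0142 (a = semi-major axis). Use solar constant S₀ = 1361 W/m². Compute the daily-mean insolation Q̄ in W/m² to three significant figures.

Q̄ ≈ 221 W/m²

cos H₀ = −tan(-70.5°) tan(-5.800°) = -0.2868, H₀ = 1.8617 rad.
Bracket: H₀ sin φ sin δ + cos φ cos δ sin H₀ = 1.8617×-0.94264×-0.10106 + 0.33381×0.99488×0.95798 = 0.177351 + 0.318146 = 0.495497.
Inverse-square distance factor (a/d)² = 1.0142² = 1.028602.
Q̄ = (S₀/π) × 1.028602 × [bracket] = (1361/π) × 1.028602 × 0.495497 = 220.8 W/m².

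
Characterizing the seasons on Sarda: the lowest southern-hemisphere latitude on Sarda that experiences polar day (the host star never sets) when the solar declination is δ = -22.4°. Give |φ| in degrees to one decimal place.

|φ| = 67.6°

Polar day requires cos H₀ = −tan φ tan δ ≤ −1, i.e. tan φ tan δ ≥ 1.
The boundary is |tan φ| · |tan δ| = 1, so |φ| = 90° − |δ| = 90° − 22.4° = 67.6° in the southern hemisphere.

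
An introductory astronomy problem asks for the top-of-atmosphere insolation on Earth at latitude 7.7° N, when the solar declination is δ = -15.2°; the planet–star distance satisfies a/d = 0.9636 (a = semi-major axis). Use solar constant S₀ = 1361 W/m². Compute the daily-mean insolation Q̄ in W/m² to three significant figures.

cos H₀ = −tan(+7.7°) tan(-15.200°) = 0.0367, H₀ = 1.5341 rad.
Bracket: H₀ sin φ sin δ + cos φ cos δ sin H₀ = 1.5341×0.13399×-0.26219 + 0.99098×0.96502×0.99933 = -0.053894 + 0.955675 = 0.901781.
Inverse-square distance factor (a/d)² = 0.9636² = 0.928525.
Q̄ = (S₀/π) × 0.928525 × [bracket] = (1361/π) × 0.928525 × 0.901781 = 362.7 W/m².

Q̄ ≈ 363 W/m²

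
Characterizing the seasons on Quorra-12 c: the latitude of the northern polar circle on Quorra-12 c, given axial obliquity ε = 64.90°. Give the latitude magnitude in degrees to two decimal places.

25.10°

The polar circle is the lowest latitude that experiences at least one full rotation of continuous daylight at the northern-summer solstice; it lies at |φ| = 90° − ε = 90° − 64.90° = 25.10°.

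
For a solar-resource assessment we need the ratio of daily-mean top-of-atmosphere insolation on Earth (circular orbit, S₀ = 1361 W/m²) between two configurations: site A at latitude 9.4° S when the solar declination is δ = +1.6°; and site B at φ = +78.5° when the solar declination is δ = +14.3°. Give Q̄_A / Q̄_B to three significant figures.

— Configuration A (φ=-9.4°):
cos H₀ = −tan(-9.4°) tan(+1.600°) = 0.0046, H₀ = 1.5662 rad.
Bracket: H₀ sin φ sin δ + cos φ cos δ sin H₀ = 1.5662×-0.16333×0.02792 + 0.98657×0.99961×0.99999 = -0.007142 + 0.986175 = 0.979033.
Q̄ = (S₀/π) × [bracket] = (1361/π) × 0.979033 = 424.14 W/m².
— Configuration B (φ=+78.5°):
cos H₀ = −tan(+78.5°) tan(+14.300°) = -1.2529 ≤ −1 ⇒ polar day, H₀ = π.
Bracket: H₀ sin φ sin δ + cos φ cos δ sin H₀ = 3.1416×0.97992×0.24700 + 0.19937×0.96902×0.00000 = 0.760394 + 0.000000 = 0.760394.
Q̄ = (S₀/π) × [bracket] = (1361/π) × 0.760394 = 329.42 W/m².
Ratio Q̄_A / Q̄_B = 424.14 / 329.42 = 1.288.

Q̄_A / Q̄_B ≈ 1.29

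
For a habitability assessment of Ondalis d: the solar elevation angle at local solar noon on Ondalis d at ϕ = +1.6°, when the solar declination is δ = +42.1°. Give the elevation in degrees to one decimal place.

49.5°

At local noon the hour angle is zero, so the zenith angle equals |ϕ − δ| = |+1.6° − (+42.100°)| = 40.500°.
Elevation = 90° − 40.500° = 49.5°.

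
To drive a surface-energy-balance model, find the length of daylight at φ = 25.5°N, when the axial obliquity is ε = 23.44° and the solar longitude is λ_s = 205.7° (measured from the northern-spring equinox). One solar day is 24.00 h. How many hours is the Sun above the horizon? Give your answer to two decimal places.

Solar declination: sin δ = sin ε · sin λ_s = sin 23.44° × sin 205.7° = -0.17250, so δ = -9.933°.
cos H₀ = −tan φ · tan δ = −tan(+25.5°) × tan(-9.933°) = 0.0835, so H₀ = 1.4872 rad = 85.21°.
Daylight = 2H₀/(2π) × 24.00 h = (1.4872/π) × 24.00 = 11.36 h.

11.36 h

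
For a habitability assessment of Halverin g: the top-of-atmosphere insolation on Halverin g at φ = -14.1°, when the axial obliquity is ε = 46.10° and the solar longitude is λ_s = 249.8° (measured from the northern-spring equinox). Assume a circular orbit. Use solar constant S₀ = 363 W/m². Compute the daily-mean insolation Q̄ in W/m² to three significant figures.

Solar declination: sin δ = sin ε · sin λ_s = sin 46.10° × sin 249.8° = -0.67623, so δ = -42.550°.
cos H₀ = −tan(-14.1°) tan(-42.550°) = -0.2306, H₀ = 1.8035 rad.
Bracket: H₀ sin φ sin δ + cos φ cos δ sin H₀ = 1.8035×-0.24362×-0.67623 + 0.96987×0.73669×0.97306 = 0.297114 + 0.695245 = 0.992359.
Q̄ = (S₀/π) × [bracket] = (363/π) × 0.992359 = 114.7 W/m².

Q̄ ≈ 115 W/m²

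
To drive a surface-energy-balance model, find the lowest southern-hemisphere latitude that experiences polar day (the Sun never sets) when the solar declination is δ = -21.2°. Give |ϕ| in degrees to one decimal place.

Polar day requires cos h₀ = −tan ϕ tan δ ≤ −1, i.e. tan ϕ tan δ ≥ 1.
The boundary is |tan ϕ| · |tan δ| = 1, so |ϕ| = 90° − |δ| = 90° − 21.2° = 68.8° in the southern hemisphere.

|ϕ| = 68.8°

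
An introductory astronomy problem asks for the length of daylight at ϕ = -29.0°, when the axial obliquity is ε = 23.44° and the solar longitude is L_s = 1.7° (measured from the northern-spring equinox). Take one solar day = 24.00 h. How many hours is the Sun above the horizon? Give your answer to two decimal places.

11.95 h

Solar declination: sin δ = sin ε · sin L_s = sin 23.44° × sin 1.7° = 0.01180, so δ = +0.676°.
cos h₀ = −tan ϕ · tan δ = −tan(-29.0°) × tan(+0.676°) = 0.0065, so h₀ = 1.5643 rad = 89.63°.
Daylight = 2h₀/(2π) × 24.00 h = (1.5643/π) × 24.00 = 11.95 h.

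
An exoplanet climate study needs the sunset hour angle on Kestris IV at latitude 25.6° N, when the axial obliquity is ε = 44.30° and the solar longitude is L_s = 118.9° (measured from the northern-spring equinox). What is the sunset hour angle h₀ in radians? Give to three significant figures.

Solar declination: sin δ = sin ε · sin L_s = sin 44.30° × sin 118.9° = 0.61144, so δ = +37.694°.
cos h₀ = −tan ϕ · tan δ = −tan(+25.6°) × tan(+37.694°) = -0.3702, so h₀ = 1.9500 rad = 111.73°.

h₀ = 1.95 rad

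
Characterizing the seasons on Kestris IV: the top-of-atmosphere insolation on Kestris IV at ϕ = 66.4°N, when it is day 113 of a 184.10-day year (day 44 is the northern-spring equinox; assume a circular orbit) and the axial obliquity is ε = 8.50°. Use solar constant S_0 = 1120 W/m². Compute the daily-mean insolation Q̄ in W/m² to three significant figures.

Q̄ ≈ 200 W/m²

Solar longitude: L_s = 360° × (113 − 44)/184.10 = 134.927°.
sin δ = sin 8.50° × sin 134.927° = 0.10465, so δ = +6.007°.
cos h₀ = −tan(+66.4°) tan(+6.007°) = -0.2409, h₀ = 1.8140 rad.
Bracket: h₀ sin ϕ sin δ + cos ϕ cos δ sin h₀ = 1.8140×0.91636×0.10465 + 0.40035×0.99451×0.97056 = 0.173957 + 0.386430 = 0.560387.
Q̄ = (S_0/π) × [bracket] = (1120/π) × 0.560387 = 199.8 W/m².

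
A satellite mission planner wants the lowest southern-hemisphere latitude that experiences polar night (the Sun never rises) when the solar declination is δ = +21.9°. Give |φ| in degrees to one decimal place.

|φ| = 68.1°

Polar night requires cos H₀ = −tan φ tan δ ≥ 1, i.e. tan φ tan δ ≤ −1.
The boundary is |tan φ| · |tan δ| = 1, so |φ| = 90° − |δ| = 90° − 21.9° = 68.1° in the southern hemisphere.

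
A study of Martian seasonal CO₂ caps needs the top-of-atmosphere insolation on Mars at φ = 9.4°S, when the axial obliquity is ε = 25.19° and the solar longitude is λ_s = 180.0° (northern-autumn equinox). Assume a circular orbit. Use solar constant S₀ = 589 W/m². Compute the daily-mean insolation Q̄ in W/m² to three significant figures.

Q̄ ≈ 185 W/m²

Solar declination: sin δ = sin ε · sin λ_s = sin 25.19° × sin 180.0° = 0.00000, so δ = +0.000°.
cos H₀ = −tan(-9.4°) tan(+0.000°) = 0.0000, H₀ = 1.5708 rad.
Bracket: H₀ sin φ sin δ + cos φ cos δ sin H₀ = 1.5708×-0.16333×0.00000 + 0.98657×1.00000×1.00000 = -0.000000 + 0.986570 = 0.986570.
Q̄ = (S₀/π) × [bracket] = (589/π) × 0.986570 = 185.0 W/m².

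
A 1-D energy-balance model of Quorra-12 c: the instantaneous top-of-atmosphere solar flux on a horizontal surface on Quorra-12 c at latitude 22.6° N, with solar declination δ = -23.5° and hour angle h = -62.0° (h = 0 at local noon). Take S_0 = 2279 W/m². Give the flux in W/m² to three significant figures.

cos θ_z = sin ϕ sin δ + cos ϕ cos δ cos h = -0.153237 + 0.397473 = 0.244236.
Flux = S_0 · cos θ_z = 2279 × 0.244236 = 556.6 W/m².

557 W/m²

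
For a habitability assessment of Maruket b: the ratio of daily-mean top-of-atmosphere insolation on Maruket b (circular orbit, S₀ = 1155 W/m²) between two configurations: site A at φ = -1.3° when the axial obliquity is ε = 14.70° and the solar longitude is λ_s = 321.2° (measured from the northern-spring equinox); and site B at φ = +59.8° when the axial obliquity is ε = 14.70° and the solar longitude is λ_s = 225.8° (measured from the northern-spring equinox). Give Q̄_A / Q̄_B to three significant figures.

Q̄_A / Q̄_B ≈ 3.64

— Configuration A (φ=-1.3°):
Solar declination: sin δ = sin ε · sin λ_s = sin 14.70° × sin 321.2° = -0.15901, so δ = -9.149°.
cos H₀ = −tan(-1.3°) tan(-9.149°) = -0.0037, H₀ = 1.5745 rad.
Bracket: H₀ sin φ sin δ + cos φ cos δ sin H₀ = 1.5745×-0.02269×-0.15901 + 0.99974×0.98728×0.99999 = 0.005681 + 0.987013 = 0.992694.
Q̄ = (S₀/π) × [bracket] = (1155/π) × 0.992694 = 364.96 W/m².
— Configuration B (φ=+59.8°):
Solar declination: sin δ = sin ε · sin λ_s = sin 14.70° × sin 225.8° = -0.18192, so δ = -10.482°.
cos H₀ = −tan(+59.8°) tan(-10.482°) = 0.3179, H₀ = 1.2473 rad.
Bracket: H₀ sin φ sin δ + cos φ cos δ sin H₀ = 1.2473×0.86427×-0.18192 + 0.50302×0.98331×0.94813 = -0.196110 + 0.468968 = 0.272858.
Q̄ = (S₀/π) × [bracket] = (1155/π) × 0.272858 = 100.32 W/m².
Ratio Q̄_A / Q̄_B = 364.96 / 100.32 = 3.638.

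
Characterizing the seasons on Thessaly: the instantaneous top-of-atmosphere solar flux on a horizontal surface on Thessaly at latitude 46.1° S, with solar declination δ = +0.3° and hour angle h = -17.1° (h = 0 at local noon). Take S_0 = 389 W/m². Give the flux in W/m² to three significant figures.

256 W/m²

cos θ_z = sin ϕ sin δ + cos ϕ cos δ cos h = -0.003773 + 0.662740 = 0.658967.
Flux = S_0 · cos θ_z = 389 × 0.658967 = 256.3 W/m².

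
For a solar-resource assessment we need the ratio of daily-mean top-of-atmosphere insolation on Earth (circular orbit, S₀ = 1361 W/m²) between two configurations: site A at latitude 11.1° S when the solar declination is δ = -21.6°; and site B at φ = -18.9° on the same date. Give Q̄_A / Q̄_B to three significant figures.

Q̄_A / Q̄_B ≈ 0.955

— Configuration A (φ=-11.1°):
cos H₀ = −tan(-11.1°) tan(-21.600°) = -0.0777, H₀ = 1.6486 rad.
Bracket: H₀ sin φ sin δ + cos φ cos δ sin H₀ = 1.6486×-0.19252×-0.36812 + 0.98129×0.92978×0.99698 = 0.116837 + 0.909628 = 1.026465.
Q̄ = (S₀/π) × [bracket] = (1361/π) × 1.026465 = 444.68 W/m².
— Configuration B (φ=-18.9°):
cos H₀ = −tan(-18.9°) tan(-21.600°) = -0.1356, H₀ = 1.7068 rad.
Bracket: H₀ sin φ sin δ + cos φ cos δ sin H₀ = 1.7068×-0.32392×-0.36812 + 0.94609×0.92978×0.99077 = 0.203521 + 0.871536 = 1.075057.
Q̄ = (S₀/π) × [bracket] = (1361/π) × 1.075057 = 465.74 W/m².
Ratio Q̄_A / Q̄_B = 444.68 / 465.74 = 0.9548.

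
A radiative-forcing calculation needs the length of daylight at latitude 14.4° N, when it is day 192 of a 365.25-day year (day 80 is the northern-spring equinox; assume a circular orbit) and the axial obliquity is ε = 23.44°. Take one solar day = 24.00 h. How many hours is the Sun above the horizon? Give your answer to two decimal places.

12.79 h

Solar longitude: λ_s = 360° × (192 − 80)/365.25 = 110.390°.
sin δ = sin 23.44° × sin 110.390° = 0.37286, so δ = +21.892°.
cos H₀ = −tan φ · tan δ = −tan(+14.4°) × tan(+21.892°) = -0.1032, so H₀ = 1.6742 rad = 95.92°.
Daylight = 2H₀/(2π) × 24.00 h = (1.6742/π) × 24.00 = 12.79 h.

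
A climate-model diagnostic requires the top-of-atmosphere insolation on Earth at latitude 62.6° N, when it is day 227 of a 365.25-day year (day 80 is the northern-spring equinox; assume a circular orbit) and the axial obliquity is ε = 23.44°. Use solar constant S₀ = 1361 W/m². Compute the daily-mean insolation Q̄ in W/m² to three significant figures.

Solar longitude: λ_s = 360° × (227 − 80)/365.25 = 144.887°.
sin δ = sin 23.44° × sin 144.887° = 0.22880, so δ = +13.227°.
cos H₀ = −tan(+62.6°) tan(+13.227°) = -0.4534, H₀ = 2.0414 rad.
Bracket: H₀ sin φ sin δ + cos φ cos δ sin H₀ = 2.0414×0.88782×0.22880 + 0.46020×0.97347×0.89129 = 0.414676 + 0.399290 = 0.813966.
Q̄ = (S₀/π) × [bracket] = (1361/π) × 0.813966 = 352.6 W/m².

Q̄ ≈ 353 W/m²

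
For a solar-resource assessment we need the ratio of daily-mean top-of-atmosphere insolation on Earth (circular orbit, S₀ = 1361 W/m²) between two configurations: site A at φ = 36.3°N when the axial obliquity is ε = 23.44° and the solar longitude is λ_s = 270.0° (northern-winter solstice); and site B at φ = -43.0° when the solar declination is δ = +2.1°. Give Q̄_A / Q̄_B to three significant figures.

Q̄_A / Q̄_B ≈ 0.589

— Configuration A (φ=+36.3°):
Solar declination: sin δ = sin ε · sin λ_s = sin 23.44° × sin 270.0° = -0.39779, so δ = -23.440°.
cos H₀ = −tan(+36.3°) tan(-23.440°) = 0.3185, H₀ = 1.2467 rad.
Bracket: H₀ sin φ sin δ + cos φ cos δ sin H₀ = 1.2467×0.59201×-0.39779 + 0.80593×0.91748×0.94793 = -0.293592 + 0.700923 = 0.407331.
Q̄ = (S₀/π) × [bracket] = (1361/π) × 0.407331 = 176.46 W/m².
— Configuration B (φ=-43.0°):
cos H₀ = −tan(-43.0°) tan(+2.100°) = 0.0342, H₀ = 1.5366 rad.
Bracket: H₀ sin φ sin δ + cos φ cos δ sin H₀ = 1.5366×-0.68200×0.03664 + 0.73135×0.99933×0.99942 = -0.038397 + 0.730436 = 0.692039.
Q̄ = (S₀/π) × [bracket] = (1361/π) × 0.692039 = 299.80 W/m².
Ratio Q̄_A / Q̄_B = 176.46 / 299.80 = 0.5886.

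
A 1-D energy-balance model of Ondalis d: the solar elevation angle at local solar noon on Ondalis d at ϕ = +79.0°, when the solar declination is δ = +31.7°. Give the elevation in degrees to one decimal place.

42.7°

At local noon the hour angle is zero, so the zenith angle equals |ϕ − δ| = |+79.0° − (+31.700°)| = 47.300°.
Elevation = 90° − 47.300° = 42.7°.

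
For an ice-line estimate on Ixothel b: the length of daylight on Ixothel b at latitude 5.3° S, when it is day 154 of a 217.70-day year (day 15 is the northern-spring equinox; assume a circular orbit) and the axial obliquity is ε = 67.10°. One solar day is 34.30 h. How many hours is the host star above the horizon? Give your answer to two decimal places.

Solar longitude: λ_s = 360° × (154 − 15)/217.70 = 229.858°.
sin δ = sin 67.10° × sin 229.858° = -0.70420, so δ = -44.765°.
cos H₀ = −tan φ · tan δ = −tan(-5.3°) × tan(-44.765°) = -0.0920, so H₀ = 1.6629 rad = 95.28°.
Daylight = 2H₀/(2π) × 34.30 h = (1.6629/π) × 34.30 = 18.16 h.

18.16 h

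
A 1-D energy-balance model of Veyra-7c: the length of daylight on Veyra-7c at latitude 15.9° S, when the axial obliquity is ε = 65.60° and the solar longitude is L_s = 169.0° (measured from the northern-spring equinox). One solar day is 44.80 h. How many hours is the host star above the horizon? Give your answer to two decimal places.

Solar declination: sin δ = sin ε · sin L_s = sin 65.60° × sin 169.0° = 0.17377, so δ = +10.007°.
cos h₀ = −tan ϕ · tan δ = −tan(-15.9°) × tan(+10.007°) = 0.0503, so h₀ = 1.5205 rad = 87.12°.
Daylight = 2h₀/(2π) × 44.80 h = (1.5205/π) × 44.80 = 21.68 h.

21.68 h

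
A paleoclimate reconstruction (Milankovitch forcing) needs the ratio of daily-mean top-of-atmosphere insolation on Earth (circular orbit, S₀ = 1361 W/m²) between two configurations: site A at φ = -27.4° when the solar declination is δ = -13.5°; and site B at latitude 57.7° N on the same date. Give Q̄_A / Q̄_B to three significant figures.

Q̄_A / Q̄_B ≈ 4.20

— Configuration A (φ=-27.4°):
cos H₀ = −tan(-27.4°) tan(-13.500°) = -0.1244, H₀ = 1.6956 rad.
Bracket: H₀ sin φ sin δ + cos φ cos δ sin H₀ = 1.6956×-0.46020×-0.23345 + 0.88782×0.97237×0.99223 = 0.182165 + 0.856582 = 1.038747.
Q̄ = (S₀/π) × [bracket] = (1361/π) × 1.038747 = 450.01 W/m².
— Configuration B (φ=+57.7°):
cos H₀ = −tan(+57.7°) tan(-13.500°) = 0.3798, H₀ = 1.1813 rad.
Bracket: H₀ sin φ sin δ + cos φ cos δ sin H₀ = 1.1813×0.84526×-0.23345 + 0.53435×0.97237×0.92508 = -0.233101 + 0.480659 = 0.247558.
Q̄ = (S₀/π) × [bracket] = (1361/π) × 0.247558 = 107.25 W/m².
Ratio Q̄_A / Q̄_B = 450.01 / 107.25 = 4.196.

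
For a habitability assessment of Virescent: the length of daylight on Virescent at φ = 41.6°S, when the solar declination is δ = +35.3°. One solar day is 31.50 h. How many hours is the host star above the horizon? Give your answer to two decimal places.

cos H₀ = −tan φ · tan δ = −tan(-41.6°) × tan(+35.300°) = 0.6286, so H₀ = 0.8910 rad = 51.05°.
Daylight = 2H₀/(2π) × 31.50 h = (0.8910/π) × 31.50 = 8.93 h.

8.93 h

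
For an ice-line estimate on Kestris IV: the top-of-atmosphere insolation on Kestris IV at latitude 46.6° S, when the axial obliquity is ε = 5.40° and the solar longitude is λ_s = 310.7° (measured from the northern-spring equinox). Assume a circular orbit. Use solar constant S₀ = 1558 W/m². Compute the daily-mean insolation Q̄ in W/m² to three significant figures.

Q̄ ≈ 381 W/m²

Solar declination: sin δ = sin ε · sin λ_s = sin 5.40° × sin 310.7° = -0.07135, so δ = -4.091°.
cos H₀ = −tan(-46.6°) tan(-4.091°) = -0.0756, H₀ = 1.6465 rad.
Bracket: H₀ sin φ sin δ + cos φ cos δ sin H₀ = 1.6465×-0.72657×-0.07135 + 0.68709×0.99745×0.99714 = 0.085356 + 0.683378 = 0.768734.
Q̄ = (S₀/π) × [bracket] = (1558/π) × 0.768734 = 381.2 W/m².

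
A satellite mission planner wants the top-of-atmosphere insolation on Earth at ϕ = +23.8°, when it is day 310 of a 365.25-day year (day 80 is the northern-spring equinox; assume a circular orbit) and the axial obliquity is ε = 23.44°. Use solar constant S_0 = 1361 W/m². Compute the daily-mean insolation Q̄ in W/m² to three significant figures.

Solar longitude: L_s = 360° × (310 − 80)/365.25 = 226.694°.
sin δ = sin 23.44° × sin 226.694° = -0.28947, so δ = -16.826°.
cos h₀ = −tan(+23.8°) tan(-16.826°) = 0.1334, h₀ = 1.4370 rad.
Bracket: h₀ sin ϕ sin δ + cos ϕ cos δ sin h₀ = 1.4370×0.40355×-0.28947 + 0.91496×0.95719×0.99106 = -0.167864 + 0.867961 = 0.700097.
Q̄ = (S_0/π) × [bracket] = (1361/π) × 0.700097 = 303.3 W/m².

Q̄ ≈ 303 W/m²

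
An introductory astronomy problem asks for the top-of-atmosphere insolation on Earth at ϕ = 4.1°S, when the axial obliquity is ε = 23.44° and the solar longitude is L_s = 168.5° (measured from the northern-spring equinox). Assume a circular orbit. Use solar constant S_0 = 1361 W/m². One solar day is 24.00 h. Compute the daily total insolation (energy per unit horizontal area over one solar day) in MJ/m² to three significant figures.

Solar declination: sin δ = sin ε · sin L_s = sin 23.44° × sin 168.5° = 0.07931, so δ = +4.549°.
cos h₀ = −tan(-4.1°) tan(+4.549°) = 0.0057, h₀ = 1.5651 rad.
Bracket: h₀ sin ϕ sin δ + cos ϕ cos δ sin h₀ = 1.5651×-0.07150×0.07931 + 0.99744×0.99685×0.99998 = -0.008875 + 0.994278 = 0.985403.
Q̄ = (S_0/π) × [bracket] = (1361/π) × 0.985403 = 426.90 W/m².
Daily total = Q̄ × 24.00 h × 3600 s/h = 426.90 × 24.00 × 3600 / 10⁶ = 36.88 MJ/m².

36.9 MJ/m²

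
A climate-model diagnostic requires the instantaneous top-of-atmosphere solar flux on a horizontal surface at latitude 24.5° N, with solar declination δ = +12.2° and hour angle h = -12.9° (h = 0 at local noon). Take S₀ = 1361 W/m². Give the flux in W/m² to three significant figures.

1.30e+03 W/m²

cos θ_z = sin φ sin δ + cos φ cos δ cos h = 0.087635 + 0.866963 = 0.954598.
Flux = S₀ · cos θ_z = 1361 × 0.954598 = 1299 W/m².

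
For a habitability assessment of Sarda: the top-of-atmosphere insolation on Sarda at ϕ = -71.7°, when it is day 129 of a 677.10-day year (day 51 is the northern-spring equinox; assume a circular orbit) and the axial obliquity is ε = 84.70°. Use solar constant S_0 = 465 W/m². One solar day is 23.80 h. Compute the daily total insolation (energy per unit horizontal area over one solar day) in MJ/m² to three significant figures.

0.00 MJ/m²

Solar longitude: L_s = 360° × (129 − 51)/677.10 = 41.471°.
sin δ = sin 84.70° × sin 41.471° = 0.65941, so δ = +41.255°.
cos h₀ = −tan(-71.7°) tan(+41.255°) = 2.6522 ≥ 1 ⇒ polar night, h₀ = 0 and Q̄ = 0.
Daily total = Q̄ × 23.80 h × 3600 s/h = 0.00 MJ/m².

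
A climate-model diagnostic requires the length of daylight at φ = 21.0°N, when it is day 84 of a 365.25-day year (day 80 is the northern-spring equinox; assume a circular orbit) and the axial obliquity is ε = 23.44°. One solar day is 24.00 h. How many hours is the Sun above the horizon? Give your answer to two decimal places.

Solar longitude: λ_s = 360° × (84 − 80)/365.25 = 3.943°.
sin δ = sin 23.44° × sin 3.943° = 0.02735, so δ = +1.567°.
cos H₀ = −tan φ · tan δ = −tan(+21.0°) × tan(+1.567°) = -0.0105, so H₀ = 1.5813 rad = 90.60°.
Daylight = 2H₀/(2π) × 24.00 h = (1.5813/π) × 24.00 = 12.08 h.

12.08 h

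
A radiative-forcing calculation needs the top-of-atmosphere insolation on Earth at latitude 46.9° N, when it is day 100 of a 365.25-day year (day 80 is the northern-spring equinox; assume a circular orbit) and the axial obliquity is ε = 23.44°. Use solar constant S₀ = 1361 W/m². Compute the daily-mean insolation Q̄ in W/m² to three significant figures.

Solar longitude: λ_s = 360° × (100 − 80)/365.25 = 19.713°.
sin δ = sin 23.44° × sin 19.713° = 0.13417, so δ = +7.711°.
cos H₀ = −tan(+46.9°) tan(+7.711°) = -0.1447, H₀ = 1.7160 rad.
Bracket: H₀ sin φ sin δ + cos φ cos δ sin H₀ = 1.7160×0.73016×0.13417 + 0.68327×0.99096×0.98948 = 0.168109 + 0.669970 = 0.838079.
Q̄ = (S₀/π) × [bracket] = (1361/π) × 0.838079 = 363.1 W/m².

Q̄ ≈ 363 W/m²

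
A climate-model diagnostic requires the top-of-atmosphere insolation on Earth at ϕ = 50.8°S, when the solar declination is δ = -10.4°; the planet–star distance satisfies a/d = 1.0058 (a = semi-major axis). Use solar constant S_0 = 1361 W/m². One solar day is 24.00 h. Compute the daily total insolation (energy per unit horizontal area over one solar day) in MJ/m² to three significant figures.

32.5 MJ/m²

cos h₀ = −tan(-50.8°) tan(-10.400°) = -0.2250, h₀ = 1.7978 rad.
Bracket: h₀ sin ϕ sin δ + cos ϕ cos δ sin h₀ = 1.7978×-0.77494×-0.18052 + 0.63203×0.98357×0.97435 = 0.251498 + 0.605701 = 0.857199.
Inverse-square distance factor (a/d)² = 1.0058² = 1.011634.
Q̄ = (S_0/π) × 1.011634 × [bracket] = (1361/π) × 1.011634 × 0.857199 = 375.68 W/m².
Daily total = Q̄ × 24.00 h × 3600 s/h = 375.68 × 24.00 × 3600 / 10⁶ = 32.46 MJ/m².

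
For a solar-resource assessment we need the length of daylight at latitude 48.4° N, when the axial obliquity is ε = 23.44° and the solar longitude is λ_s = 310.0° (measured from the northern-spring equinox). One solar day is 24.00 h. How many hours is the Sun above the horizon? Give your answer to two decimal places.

Solar declination: sin δ = sin ε · sin λ_s = sin 23.44° × sin 310.0° = -0.30472, so δ = -17.742°.
cos H₀ = −tan φ · tan δ = −tan(+48.4°) × tan(-17.742°) = 0.3604, so H₀ = 1.2021 rad = 68.88°.
Daylight = 2H₀/(2π) × 24.00 h = (1.2021/π) × 24.00 = 9.18 h.

9.18 h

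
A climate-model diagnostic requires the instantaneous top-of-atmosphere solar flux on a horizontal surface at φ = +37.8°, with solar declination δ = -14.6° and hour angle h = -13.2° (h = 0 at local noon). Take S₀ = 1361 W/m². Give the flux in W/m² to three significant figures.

803 W/m²

cos θ_z = sin φ sin δ + cos φ cos δ cos h = -0.154495 + 0.744438 = 0.589943.
Flux = S₀ · cos θ_z = 1361 × 0.589943 = 802.9 W/m².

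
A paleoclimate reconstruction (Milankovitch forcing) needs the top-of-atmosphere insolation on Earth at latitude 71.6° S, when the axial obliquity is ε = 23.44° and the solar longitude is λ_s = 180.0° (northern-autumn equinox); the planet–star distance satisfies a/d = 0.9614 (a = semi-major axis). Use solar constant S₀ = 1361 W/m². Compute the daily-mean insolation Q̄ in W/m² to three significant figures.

Q̄ ≈ 126 W/m²

Solar declination: sin δ = sin ε · sin λ_s = sin 23.44° × sin 180.0° = 0.00000, so δ = +0.000°.
cos H₀ = −tan(-71.6°) tan(+0.000°) = 0.0000, H₀ = 1.5708 rad.
Bracket: H₀ sin φ sin δ + cos φ cos δ sin H₀ = 1.5708×-0.94888×0.00000 + 0.31565×1.00000×1.00000 = -0.000000 + 0.315650 = 0.315650.
Inverse-square distance factor (a/d)² = 0.9614² = 0.924290.
Q̄ = (S₀/π) × 0.924290 × [bracket] = (1361/π) × 0.924290 × 0.315650 = 126.4 W/m².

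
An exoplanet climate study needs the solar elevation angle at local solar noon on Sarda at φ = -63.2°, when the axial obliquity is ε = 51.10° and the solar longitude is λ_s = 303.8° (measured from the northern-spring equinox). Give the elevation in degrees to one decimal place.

67.1°

Solar declination: sin δ = sin ε · sin λ_s = sin 51.10° × sin 303.8° = -0.64671, so δ = -40.294°.
At local noon the hour angle is zero, so the zenith angle equals |φ − δ| = |-63.2° − (-40.294°)| = 22.906°.
Elevation = 90° − 22.906° = 67.1°.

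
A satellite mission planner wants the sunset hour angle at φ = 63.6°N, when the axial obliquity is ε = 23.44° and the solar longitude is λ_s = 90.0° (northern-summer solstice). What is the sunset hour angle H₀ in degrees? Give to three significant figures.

H₀ = 151°

Solar declination: sin δ = sin ε · sin λ_s = sin 23.44° × sin 90.0° = 0.39779, so δ = +23.440°.
cos H₀ = −tan φ · tan δ = −tan(+63.6°) × tan(+23.440°) = -0.8734, so H₀ = 2.6330 rad = 150.86°.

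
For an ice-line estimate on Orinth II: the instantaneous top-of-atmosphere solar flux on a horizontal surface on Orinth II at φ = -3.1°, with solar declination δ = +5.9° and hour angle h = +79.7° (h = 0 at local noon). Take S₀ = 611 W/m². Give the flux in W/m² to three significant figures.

cos θ_z = sin φ sin δ + cos φ cos δ cos h = -0.005559 + 0.177595 = 0.172036.
Flux = S₀ · cos θ_z = 611 × 0.172036 = 105.1 W/m².

105 W/m²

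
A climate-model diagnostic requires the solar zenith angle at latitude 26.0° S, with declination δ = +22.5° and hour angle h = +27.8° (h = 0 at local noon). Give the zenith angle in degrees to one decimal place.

θ_z = 55.5°

cos θ_z = sin ϕ sin δ + cos ϕ cos δ cos h = -0.167757 + 0.734536 = 0.566779.
θ_z = arccos(0.566779) = 55.5°.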